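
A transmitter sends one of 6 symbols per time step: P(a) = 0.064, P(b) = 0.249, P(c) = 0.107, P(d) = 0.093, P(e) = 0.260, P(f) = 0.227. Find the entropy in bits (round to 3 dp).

H = −Σ pᵢ log₂ pᵢ.
−0.064·log₂(0.064) = 0.2538
−0.249·log₂(0.249) = 0.4994
−0.107·log₂(0.107) = 0.3450
−0.093·log₂(0.093) = 0.3187
−0.260·log₂(0.260) = 0.5053
−0.227·log₂(0.227) = 0.4856
Sum ≈ 2.4078 → 2.408 bits.

2.408 bits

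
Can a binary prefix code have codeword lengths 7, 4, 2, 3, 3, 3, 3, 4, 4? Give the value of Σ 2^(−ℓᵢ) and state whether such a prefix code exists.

With common denominator 2^7 = 128: Σ 2^(−ℓᵢ) = 1/128 + 8/128 + 32/128 + 16/128 + 16/128 + 16/128 + 16/128 + 8/128 + 8/128 = 121/128 = 0.9453125.
Kraft's inequality requires Σ ≤ 1; here Σ = 0.9453125 ≤ 1, so such a prefix code exists.

0.9453125; yes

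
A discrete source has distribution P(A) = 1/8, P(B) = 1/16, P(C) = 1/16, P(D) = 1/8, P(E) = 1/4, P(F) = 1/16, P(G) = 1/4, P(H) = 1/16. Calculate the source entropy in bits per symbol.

Each probability is a power of 1/2, so log₂(1/p) is an integer.
H = Σ p·log₂(1/p) = 1/8·3 + 1/16·4 + 1/16·4 + 1/8·3 + 1/4·2 + 1/16·4 + 1/4·2 + 1/16·4 = 2.75 bits.

2.75 bits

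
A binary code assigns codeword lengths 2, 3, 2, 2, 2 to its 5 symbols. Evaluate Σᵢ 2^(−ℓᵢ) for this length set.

With common denominator 2^3 = 8: Σ 2^(−ℓᵢ) = 2/8 + 1/8 + 2/8 + 2/8 + 2/8 = 9/8 = 1.125.

1.125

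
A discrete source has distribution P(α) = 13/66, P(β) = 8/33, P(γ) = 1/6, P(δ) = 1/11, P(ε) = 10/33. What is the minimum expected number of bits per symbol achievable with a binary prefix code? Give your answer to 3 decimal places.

2.258 bits/symbol

Repeatedly combine the two least-probable nodes; the expected code length is the sum of the merged weights.
merge 1/11 + 1/6 → 17/66
merge 13/66 + 8/33 → 29/66
merge 17/66 + 10/33 → 37/66
merge 29/66 + 37/66 → 1
L = 17/66 + 29/66 + 37/66 + 1 = 149/66 ≈ 2.258 bits/symbol.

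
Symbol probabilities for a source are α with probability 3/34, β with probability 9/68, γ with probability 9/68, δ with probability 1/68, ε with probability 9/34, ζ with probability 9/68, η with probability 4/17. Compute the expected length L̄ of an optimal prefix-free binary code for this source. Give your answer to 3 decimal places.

Repeatedly combine the two least-probable nodes; the expected code length is the sum of the merged weights.
merge 1/68 + 3/34 → 7/68
merge 7/68 + 9/68 → 4/17
merge 9/68 + 9/68 → 9/34
merge 4/17 + 4/17 → 8/17
merge 9/34 + 9/34 → 9/17
merge 8/17 + 9/17 → 1
L = 7/68 + 4/17 + 9/34 + 8/17 + 9/17 + 1 = 177/68 ≈ 2.603 bits/symbol.

2.603 bits/symbol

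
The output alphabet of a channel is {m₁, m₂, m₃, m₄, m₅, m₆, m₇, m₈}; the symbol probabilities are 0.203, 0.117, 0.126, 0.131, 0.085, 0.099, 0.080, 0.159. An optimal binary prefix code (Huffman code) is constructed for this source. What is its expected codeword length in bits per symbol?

2.962 bits/symbol

Repeatedly combine the two least-probable nodes; the expected code length is the sum of the merged weights.
merge 2/25 + 17/200 → 33/200
merge 99/1000 + 117/1000 → 27/125
merge 63/500 + 131/1000 → 257/1000
merge 159/1000 + 33/200 → 81/250
merge 203/1000 + 27/125 → 419/1000
merge 257/1000 + 81/250 → 581/1000
merge 419/1000 + 581/1000 → 1
L = 33/200 + 27/125 + 257/1000 + 81/250 + 419/1000 + 581/1000 + 1 = 1481/500 = 2.962 bits/symbol.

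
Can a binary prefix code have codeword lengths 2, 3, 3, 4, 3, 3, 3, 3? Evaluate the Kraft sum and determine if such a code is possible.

1.0625; no

With common denominator 2^4 = 16: Σ 2^(−ℓᵢ) = 4/16 + 2/16 + 2/16 + 1/16 + 2/16 + 2/16 + 2/16 + 2/16 = 17/16 = 1.0625.
Kraft's inequality requires Σ ≤ 1; here Σ = 1.0625 > 1, so no such prefix code exists.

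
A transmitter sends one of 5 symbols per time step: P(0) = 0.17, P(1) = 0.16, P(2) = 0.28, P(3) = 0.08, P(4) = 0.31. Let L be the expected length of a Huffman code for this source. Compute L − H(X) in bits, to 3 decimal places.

Entropy H = −Σ p log₂ p ≈ 2.1871 bits.
Huffman merges: 2/25+4/25→6/25; 17/100+6/25→41/100; 7/25+31/100→59/100; 41/100+59/100→1. L = 56/25 ≈ 2.2400.
L − H = 2.2400 − 2.1871 = 0.053 bits.

0.053 bits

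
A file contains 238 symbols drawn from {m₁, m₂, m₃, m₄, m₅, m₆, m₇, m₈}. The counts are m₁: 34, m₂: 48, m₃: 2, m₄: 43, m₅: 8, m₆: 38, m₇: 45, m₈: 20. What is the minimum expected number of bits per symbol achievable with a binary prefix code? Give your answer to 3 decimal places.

Probabilities are the counts divided by 238.
Repeatedly combine the two least-probable nodes; the expected code length is the sum of the merged weights.
merge 1/119 + 4/119 → 5/119
merge 5/119 + 10/119 → 15/119
merge 15/119 + 1/7 → 32/119
merge 19/119 + 43/238 → 81/238
merge 45/238 + 24/119 → 93/238
merge 32/119 + 81/238 → 145/238
merge 93/238 + 145/238 → 1
L = 5/119 + 15/119 + 32/119 + 81/238 + 93/238 + 145/238 + 1 = 661/238 ≈ 2.777 bits/symbol.

2.777 bits/symbol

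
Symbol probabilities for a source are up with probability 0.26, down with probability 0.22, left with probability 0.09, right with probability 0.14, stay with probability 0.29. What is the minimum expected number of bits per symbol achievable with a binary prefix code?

Repeatedly combine the two least-probable nodes; the expected code length is the sum of the merged weights.
merge 9/100 + 7/50 → 23/100
merge 11/50 + 23/100 → 9/20
merge 13/50 + 29/100 → 11/20
merge 9/20 + 11/20 → 1
L = 23/100 + 9/20 + 11/20 + 1 = 223/100 = 2.23 bits/symbol.

2.23 bits/symbol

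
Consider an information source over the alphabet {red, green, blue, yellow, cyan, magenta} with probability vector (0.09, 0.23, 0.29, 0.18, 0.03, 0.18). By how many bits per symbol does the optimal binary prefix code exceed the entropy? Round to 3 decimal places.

Entropy H = −Σ p log₂ p ≈ 2.3606 bits.
Huffman merges: 3/100+9/100→3/25; 3/25+9/50→3/10; 9/50+23/100→41/100; 29/100+3/10→59/100; 41/100+59/100→1. L = 121/50 ≈ 2.4200.
L − H = 2.4200 − 2.3606 = 0.059 bits.

0.059 bits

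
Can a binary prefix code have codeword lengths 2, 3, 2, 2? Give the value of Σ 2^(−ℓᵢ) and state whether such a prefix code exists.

0.875; yes

With common denominator 2^3 = 8: Σ 2^(−ℓᵢ) = 2/8 + 1/8 + 2/8 + 2/8 = 7/8 = 0.875.
Kraft's inequality requires Σ ≤ 1; here Σ = 0.875 ≤ 1, so such a prefix code exists.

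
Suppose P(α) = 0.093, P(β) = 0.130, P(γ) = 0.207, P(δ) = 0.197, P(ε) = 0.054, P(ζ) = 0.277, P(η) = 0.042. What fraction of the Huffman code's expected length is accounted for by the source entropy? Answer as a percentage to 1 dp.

98.5%

Entropy H = −Σ p log₂ p ≈ 2.5659 bits.
Huffman merges: 21/500+27/500→12/125; 93/1000+12/125→189/1000; 13/100+189/1000→319/1000; 197/1000+207/1000→101/250; 277/1000+319/1000→149/250; 101/250+149/250→1. L = 651/250 ≈ 2.6040.
Efficiency = H/L = 2.5659/2.6040 = 98.5%.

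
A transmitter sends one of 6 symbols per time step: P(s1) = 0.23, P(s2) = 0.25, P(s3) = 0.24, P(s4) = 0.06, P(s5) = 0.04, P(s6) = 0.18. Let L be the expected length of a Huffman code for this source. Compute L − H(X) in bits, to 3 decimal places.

0.024 bits

Entropy H = −Σ p log₂ p ≈ 2.3564 bits.
Huffman merges: 1/25+3/50→1/10; 1/10+9/50→7/25; 23/100+6/25→47/100; 1/4+7/25→53/100; 47/100+53/100→1. L = 119/50 ≈ 2.3800.
L − H = 2.3800 − 2.3564 = 0.024 bits.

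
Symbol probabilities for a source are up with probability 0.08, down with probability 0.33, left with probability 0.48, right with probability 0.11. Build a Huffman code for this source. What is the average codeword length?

Repeatedly combine the two least-probable nodes; the expected code length is the sum of the merged weights.
merge 2/25 + 11/100 → 19/100
merge 19/100 + 33/100 → 13/25
merge 12/25 + 13/25 → 1
L = 19/100 + 13/25 + 1 = 171/100 = 1.71 bits/symbol.

1.71 bits/symbol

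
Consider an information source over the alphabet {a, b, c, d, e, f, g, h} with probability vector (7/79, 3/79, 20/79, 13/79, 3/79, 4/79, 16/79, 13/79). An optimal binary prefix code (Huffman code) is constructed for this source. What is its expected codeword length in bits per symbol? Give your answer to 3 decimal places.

2.747 bits/symbol

Repeatedly combine the two least-probable nodes; the expected code length is the sum of the merged weights.
merge 3/79 + 3/79 → 6/79
merge 4/79 + 6/79 → 10/79
merge 7/79 + 10/79 → 17/79
merge 13/79 + 13/79 → 26/79
merge 16/79 + 17/79 → 33/79
merge 20/79 + 26/79 → 46/79
merge 33/79 + 46/79 → 1
L = 6/79 + 10/79 + 17/79 + 26/79 + 33/79 + 46/79 + 1 = 217/79 ≈ 2.747 bits/symbol.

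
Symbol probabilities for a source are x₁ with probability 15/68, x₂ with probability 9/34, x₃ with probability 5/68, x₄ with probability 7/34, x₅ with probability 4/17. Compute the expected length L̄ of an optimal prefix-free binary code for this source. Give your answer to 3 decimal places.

2.279 bits/symbol

Repeatedly combine the two least-probable nodes; the expected code length is the sum of the merged weights.
merge 5/68 + 7/34 → 19/68
merge 15/68 + 4/17 → 31/68
merge 9/34 + 19/68 → 37/68
merge 31/68 + 37/68 → 1
L = 19/68 + 31/68 + 37/68 + 1 = 155/68 ≈ 2.279 bits/symbol.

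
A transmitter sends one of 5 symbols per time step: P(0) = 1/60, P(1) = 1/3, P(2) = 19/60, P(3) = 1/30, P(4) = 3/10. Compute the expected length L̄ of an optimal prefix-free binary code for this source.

2.05 bits/symbol

Repeatedly combine the two least-probable nodes; the expected code length is the sum of the merged weights.
merge 1/60 + 1/30 → 1/20
merge 1/20 + 3/10 → 7/20
merge 19/60 + 1/3 → 13/20
merge 7/20 + 13/20 → 1
L = 1/20 + 7/20 + 13/20 + 1 = 41/20 = 2.05 bits/symbol.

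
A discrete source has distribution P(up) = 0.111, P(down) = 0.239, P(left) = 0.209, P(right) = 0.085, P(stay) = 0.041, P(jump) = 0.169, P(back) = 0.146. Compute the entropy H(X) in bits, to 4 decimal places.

H = −Σ pᵢ log₂ pᵢ.
−0.111·log₂(0.111) = 0.3520
−0.239·log₂(0.239) = 0.4935
−0.209·log₂(0.209) = 0.4720
−0.085·log₂(0.085) = 0.3023
−0.041·log₂(0.041) = 0.1889
−0.169·log₂(0.169) = 0.4335
−0.146·log₂(0.146) = 0.4053
Sum ≈ 2.6475 → 2.6475 bits.

2.6475 bits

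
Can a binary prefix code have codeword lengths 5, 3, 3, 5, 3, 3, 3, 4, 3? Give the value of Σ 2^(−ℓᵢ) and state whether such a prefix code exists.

With common denominator 2^5 = 32: Σ 2^(−ℓᵢ) = 1/32 + 4/32 + 4/32 + 1/32 + 4/32 + 4/32 + 4/32 + 2/32 + 4/32 = 28/32 = 0.875.
Kraft's inequality requires Σ ≤ 1; here Σ = 0.875 ≤ 1, so such a prefix code exists.

0.875; yes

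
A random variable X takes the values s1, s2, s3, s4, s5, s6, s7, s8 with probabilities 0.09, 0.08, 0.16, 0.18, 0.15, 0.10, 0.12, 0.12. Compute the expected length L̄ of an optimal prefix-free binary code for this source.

Repeatedly combine the two least-probable nodes; the expected code length is the sum of the merged weights.
merge 2/25 + 9/100 → 17/100
merge 1/10 + 3/25 → 11/50
merge 3/25 + 3/20 → 27/100
merge 4/25 + 17/100 → 33/100
merge 9/50 + 11/50 → 2/5
merge 27/100 + 33/100 → 3/5
merge 2/5 + 3/5 → 1
L = 17/100 + 11/50 + 27/100 + 33/100 + 2/5 + 3/5 + 1 = 299/100 = 2.99 bits/symbol.

2.99 bits/symbol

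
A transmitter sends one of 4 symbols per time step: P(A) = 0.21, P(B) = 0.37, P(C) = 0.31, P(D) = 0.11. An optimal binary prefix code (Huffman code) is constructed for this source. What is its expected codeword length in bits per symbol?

Repeatedly combine the two least-probable nodes; the expected code length is the sum of the merged weights.
merge 11/100 + 21/100 → 8/25
merge 31/100 + 8/25 → 63/100
merge 37/100 + 63/100 → 1
L = 8/25 + 63/100 + 1 = 39/20 = 1.95 bits/symbol.

1.95 bits/symbol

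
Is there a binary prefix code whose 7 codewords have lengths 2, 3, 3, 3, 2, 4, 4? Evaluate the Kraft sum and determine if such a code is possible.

With common denominator 2^4 = 16: Σ 2^(−ℓᵢ) = 4/16 + 2/16 + 2/16 + 2/16 + 4/16 + 1/16 + 1/16 = 16/16 = 1.
Kraft's inequality requires Σ ≤ 1; here Σ = 1 ≤ 1, so such a prefix code exists.

1; yes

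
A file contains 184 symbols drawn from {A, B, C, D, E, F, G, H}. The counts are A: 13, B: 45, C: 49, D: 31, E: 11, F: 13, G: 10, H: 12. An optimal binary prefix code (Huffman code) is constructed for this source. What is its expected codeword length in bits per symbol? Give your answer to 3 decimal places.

2.739 bits/symbol

Probabilities are the counts divided by 184.
Repeatedly combine the two least-probable nodes; the expected code length is the sum of the merged weights.
merge 5/92 + 11/184 → 21/184
merge 3/46 + 13/184 → 25/184
merge 13/184 + 21/184 → 17/92
merge 25/184 + 31/184 → 7/23
merge 17/92 + 45/184 → 79/184
merge 49/184 + 7/23 → 105/184
merge 79/184 + 105/184 → 1
L = 21/184 + 25/184 + 17/92 + 7/23 + 79/184 + 105/184 + 1 = 63/23 ≈ 2.739 bits/symbol.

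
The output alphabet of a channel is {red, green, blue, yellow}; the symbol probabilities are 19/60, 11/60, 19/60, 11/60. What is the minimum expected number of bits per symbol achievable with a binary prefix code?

Repeatedly combine the two least-probable nodes; the expected code length is the sum of the merged weights.
merge 11/60 + 11/60 → 11/30
merge 19/60 + 19/60 → 19/30
merge 11/30 + 19/30 → 1
L = 11/30 + 19/30 + 1 = 2 bits/symbol.

2 bits/symbol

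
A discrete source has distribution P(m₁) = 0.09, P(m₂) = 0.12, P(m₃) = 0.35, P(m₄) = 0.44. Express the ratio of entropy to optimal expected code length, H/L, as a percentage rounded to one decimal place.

Entropy H = −Σ p log₂ p ≈ 1.7310 bits.
Huffman merges: 9/100+3/25→21/100; 21/100+7/20→14/25; 11/25+14/25→1. L = 177/100 ≈ 1.7700.
Efficiency = H/L = 1.7310/1.7700 = 97.8%.

97.8%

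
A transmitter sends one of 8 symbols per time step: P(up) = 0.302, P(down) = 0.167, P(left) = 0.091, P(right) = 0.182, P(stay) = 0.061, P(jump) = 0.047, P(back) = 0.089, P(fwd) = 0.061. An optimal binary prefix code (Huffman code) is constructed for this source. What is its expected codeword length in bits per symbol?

2.774 bits/symbol

Repeatedly combine the two least-probable nodes; the expected code length is the sum of the merged weights.
merge 47/1000 + 61/1000 → 27/250
merge 61/1000 + 89/1000 → 3/20
merge 91/1000 + 27/250 → 199/1000
merge 3/20 + 167/1000 → 317/1000
merge 91/500 + 199/1000 → 381/1000
merge 151/500 + 317/1000 → 619/1000
merge 381/1000 + 619/1000 → 1
L = 27/250 + 3/20 + 199/1000 + 317/1000 + 381/1000 + 619/1000 + 1 = 1387/500 = 2.774 bits/symbol.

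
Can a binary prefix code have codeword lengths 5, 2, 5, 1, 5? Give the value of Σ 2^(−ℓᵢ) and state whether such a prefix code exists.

0.84375; yes

With common denominator 2^5 = 32: Σ 2^(−ℓᵢ) = 1/32 + 8/32 + 1/32 + 16/32 + 1/32 = 27/32 = 0.84375.
Kraft's inequality requires Σ ≤ 1; here Σ = 0.84375 ≤ 1, so such a prefix code exists.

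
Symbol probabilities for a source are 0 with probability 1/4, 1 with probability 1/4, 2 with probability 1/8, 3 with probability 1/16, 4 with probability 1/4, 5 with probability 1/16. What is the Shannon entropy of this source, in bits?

2.375 bits

Each probability is a power of 1/2, so log₂(1/p) is an integer.
H = Σ p·log₂(1/p) = 1/4·2 + 1/4·2 + 1/8·3 + 1/16·4 + 1/4·2 + 1/16·4 = 2.375 bits.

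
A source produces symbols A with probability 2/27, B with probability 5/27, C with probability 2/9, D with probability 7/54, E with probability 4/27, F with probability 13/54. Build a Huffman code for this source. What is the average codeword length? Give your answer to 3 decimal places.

2.537 bits/symbol

Repeatedly combine the two least-probable nodes; the expected code length is the sum of the merged weights.
merge 2/27 + 7/54 → 11/54
merge 4/27 + 5/27 → 1/3
merge 11/54 + 2/9 → 23/54
merge 13/54 + 1/3 → 31/54
merge 23/54 + 31/54 → 1
L = 11/54 + 1/3 + 23/54 + 31/54 + 1 = 137/54 ≈ 2.537 bits/symbol.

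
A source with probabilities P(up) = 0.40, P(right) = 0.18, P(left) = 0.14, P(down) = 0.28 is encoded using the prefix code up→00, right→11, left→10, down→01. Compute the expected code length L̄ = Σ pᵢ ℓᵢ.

L̄ = Σ pᵢ·ℓᵢ = 0.40·2 + 0.18·2 + 0.14·2 + 0.28·2 = 2 bits/symbol.

2 bits/symbol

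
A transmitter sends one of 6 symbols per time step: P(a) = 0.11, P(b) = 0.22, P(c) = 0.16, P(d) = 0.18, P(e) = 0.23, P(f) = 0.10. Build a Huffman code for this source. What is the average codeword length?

Repeatedly combine the two least-probable nodes; the expected code length is the sum of the merged weights.
merge 1/10 + 11/100 → 21/100
merge 4/25 + 9/50 → 17/50
merge 21/100 + 11/50 → 43/100
merge 23/100 + 17/50 → 57/100
merge 43/100 + 57/100 → 1
L = 21/100 + 17/50 + 43/100 + 57/100 + 1 = 51/20 = 2.55 bits/symbol.

2.55 bits/symbol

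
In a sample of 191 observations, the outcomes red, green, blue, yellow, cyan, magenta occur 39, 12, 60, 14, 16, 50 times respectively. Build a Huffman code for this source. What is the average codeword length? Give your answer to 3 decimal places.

2.356 bits/symbol

Probabilities are the counts divided by 191.
Repeatedly combine the two least-probable nodes; the expected code length is the sum of the merged weights.
merge 12/191 + 14/191 → 26/191
merge 16/191 + 26/191 → 42/191
merge 39/191 + 42/191 → 81/191
merge 50/191 + 60/191 → 110/191
merge 81/191 + 110/191 → 1
L = 26/191 + 42/191 + 81/191 + 110/191 + 1 = 450/191 ≈ 2.356 bits/symbol.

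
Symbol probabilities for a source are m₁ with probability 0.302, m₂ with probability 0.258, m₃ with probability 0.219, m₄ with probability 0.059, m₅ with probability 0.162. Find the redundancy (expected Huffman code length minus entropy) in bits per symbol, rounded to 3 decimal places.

Entropy H = −Σ p log₂ p ≈ 2.1721 bits.
Huffman merges: 59/1000+81/500→221/1000; 219/1000+221/1000→11/25; 129/500+151/500→14/25; 11/25+14/25→1. L = 2221/1000 ≈ 2.2210.
L − H = 2.2210 − 2.1721 = 0.049 bits.

0.049 bits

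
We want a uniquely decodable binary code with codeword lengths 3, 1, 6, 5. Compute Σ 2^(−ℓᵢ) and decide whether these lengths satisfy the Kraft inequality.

With common denominator 2^6 = 64: Σ 2^(−ℓᵢ) = 8/64 + 32/64 + 1/64 + 2/64 = 43/64 = 0.671875.
Kraft's inequality requires Σ ≤ 1; here Σ = 0.671875 ≤ 1, so such a prefix code exists.

0.671875; yes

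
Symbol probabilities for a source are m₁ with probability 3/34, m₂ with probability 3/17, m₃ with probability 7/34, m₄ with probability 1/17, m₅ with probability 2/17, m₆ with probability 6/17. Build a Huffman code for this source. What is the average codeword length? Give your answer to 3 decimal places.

Repeatedly combine the two least-probable nodes; the expected code length is the sum of the merged weights.
merge 1/17 + 3/34 → 5/34
merge 2/17 + 5/34 → 9/34
merge 3/17 + 7/34 → 13/34
merge 9/34 + 6/17 → 21/34
merge 13/34 + 21/34 → 1
L = 5/34 + 9/34 + 13/34 + 21/34 + 1 = 41/17 ≈ 2.412 bits/symbol.

2.412 bits/symbol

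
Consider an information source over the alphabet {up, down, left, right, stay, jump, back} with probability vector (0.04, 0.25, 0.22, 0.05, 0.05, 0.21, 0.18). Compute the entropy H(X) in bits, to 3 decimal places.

H = −Σ pᵢ log₂ pᵢ.
−0.04·log₂(0.04) = 0.1858
−0.25·log₂(0.25) = 0.5000
−0.22·log₂(0.22) = 0.4806
−0.05·log₂(0.05) = 0.2161
−0.05·log₂(0.05) = 0.2161
−0.21·log₂(0.21) = 0.4728
−0.18·log₂(0.18) = 0.4453
Sum ≈ 2.5167 → 2.517 bits.

2.517 bits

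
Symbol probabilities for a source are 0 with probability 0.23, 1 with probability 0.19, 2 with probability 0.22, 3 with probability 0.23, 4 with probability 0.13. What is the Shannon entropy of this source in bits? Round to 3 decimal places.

H = −Σ pᵢ log₂ pᵢ.
−0.23·log₂(0.23) = 0.4877
−0.19·log₂(0.19) = 0.4552
−0.22·log₂(0.22) = 0.4806
−0.23·log₂(0.23) = 0.4877
−0.13·log₂(0.13) = 0.3826
Sum ≈ 2.2938 → 2.294 bits.

2.294 bits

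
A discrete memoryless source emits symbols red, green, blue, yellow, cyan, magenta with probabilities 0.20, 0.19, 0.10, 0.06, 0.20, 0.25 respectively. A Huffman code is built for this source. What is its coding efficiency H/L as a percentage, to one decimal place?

Entropy H = −Σ p log₂ p ≈ 2.4597 bits.
Huffman merges: 3/50+1/10→4/25; 4/25+19/100→7/20; 1/5+1/5→2/5; 1/4+7/20→3/5; 2/5+3/5→1. L = 251/100 ≈ 2.5100.
Efficiency = H/L = 2.4597/2.5100 = 98.0%.

98.0%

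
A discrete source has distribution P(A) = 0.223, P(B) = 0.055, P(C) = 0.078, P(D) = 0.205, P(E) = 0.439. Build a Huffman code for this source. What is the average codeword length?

2.032 bits/symbol

Repeatedly combine the two least-probable nodes; the expected code length is the sum of the merged weights.
merge 11/200 + 39/500 → 133/1000
merge 133/1000 + 41/200 → 169/500
merge 223/1000 + 169/500 → 561/1000
merge 439/1000 + 561/1000 → 1
L = 133/1000 + 169/500 + 561/1000 + 1 = 254/125 = 2.032 bits/symbol.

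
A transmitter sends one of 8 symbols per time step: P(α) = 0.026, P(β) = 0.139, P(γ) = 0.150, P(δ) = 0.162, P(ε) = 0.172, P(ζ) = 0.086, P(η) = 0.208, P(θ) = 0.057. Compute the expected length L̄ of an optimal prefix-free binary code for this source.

Repeatedly combine the two least-probable nodes; the expected code length is the sum of the merged weights.
merge 13/500 + 57/1000 → 83/1000
merge 83/1000 + 43/500 → 169/1000
merge 139/1000 + 3/20 → 289/1000
merge 81/500 + 169/1000 → 331/1000
merge 43/250 + 26/125 → 19/50
merge 289/1000 + 331/1000 → 31/50
merge 19/50 + 31/50 → 1
L = 83/1000 + 169/1000 + 289/1000 + 331/1000 + 19/50 + 31/50 + 1 = 359/125 = 2.872 bits/symbol.

2.872 bits/symbol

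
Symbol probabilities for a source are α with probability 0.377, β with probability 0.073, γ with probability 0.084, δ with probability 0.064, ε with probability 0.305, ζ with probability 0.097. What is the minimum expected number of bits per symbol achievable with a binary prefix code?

Repeatedly combine the two least-probable nodes; the expected code length is the sum of the merged weights.
merge 8/125 + 73/1000 → 137/1000
merge 21/250 + 97/1000 → 181/1000
merge 137/1000 + 181/1000 → 159/500
merge 61/200 + 159/500 → 623/1000
merge 377/1000 + 623/1000 → 1
L = 137/1000 + 181/1000 + 159/500 + 623/1000 + 1 = 2259/1000 = 2.259 bits/symbol.

2.259 bits/symbol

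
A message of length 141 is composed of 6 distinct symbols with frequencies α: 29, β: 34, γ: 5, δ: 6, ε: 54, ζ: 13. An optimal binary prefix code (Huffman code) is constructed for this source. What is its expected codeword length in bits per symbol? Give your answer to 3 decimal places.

2.241 bits/symbol

Probabilities are the counts divided by 141.
Repeatedly combine the two least-probable nodes; the expected code length is the sum of the merged weights.
merge 5/141 + 2/47 → 11/141
merge 11/141 + 13/141 → 8/47
merge 8/47 + 29/141 → 53/141
merge 34/141 + 53/141 → 29/47
merge 18/47 + 29/47 → 1
L = 11/141 + 8/47 + 53/141 + 29/47 + 1 = 316/141 ≈ 2.241 bits/symbol.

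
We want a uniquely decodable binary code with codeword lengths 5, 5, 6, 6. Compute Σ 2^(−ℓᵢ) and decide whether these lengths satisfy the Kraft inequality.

0.09375; yes

With common denominator 2^6 = 64: Σ 2^(−ℓᵢ) = 2/64 + 2/64 + 1/64 + 1/64 = 6/64 = 0.09375.
Kraft's inequality requires Σ ≤ 1; here Σ = 0.09375 ≤ 1, so such a prefix code exists.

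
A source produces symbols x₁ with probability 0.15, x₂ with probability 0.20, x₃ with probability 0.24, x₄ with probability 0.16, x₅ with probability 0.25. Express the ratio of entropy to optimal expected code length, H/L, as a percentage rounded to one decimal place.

99.2%

Entropy H = −Σ p log₂ p ≈ 2.2921 bits.
Huffman merges: 3/20+4/25→31/100; 1/5+6/25→11/25; 1/4+31/100→14/25; 11/25+14/25→1. L = 231/100 ≈ 2.3100.
Efficiency = H/L = 2.2921/2.3100 = 99.2%.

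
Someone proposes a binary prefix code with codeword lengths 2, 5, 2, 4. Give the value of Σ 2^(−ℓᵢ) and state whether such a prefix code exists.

With common denominator 2^5 = 32: Σ 2^(−ℓᵢ) = 8/32 + 1/32 + 8/32 + 2/32 = 19/32 = 0.59375.
Kraft's inequality requires Σ ≤ 1; here Σ = 0.59375 ≤ 1, so such a prefix code exists.

0.59375; yes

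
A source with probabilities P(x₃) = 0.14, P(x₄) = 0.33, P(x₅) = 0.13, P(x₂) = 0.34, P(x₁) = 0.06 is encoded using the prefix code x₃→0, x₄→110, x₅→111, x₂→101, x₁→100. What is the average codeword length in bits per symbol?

2.72 bits/symbol

L̄ = Σ pᵢ·ℓᵢ = 0.14·1 + 0.33·3 + 0.13·3 + 0.34·3 + 0.06·3 = 2.72 bits/symbol.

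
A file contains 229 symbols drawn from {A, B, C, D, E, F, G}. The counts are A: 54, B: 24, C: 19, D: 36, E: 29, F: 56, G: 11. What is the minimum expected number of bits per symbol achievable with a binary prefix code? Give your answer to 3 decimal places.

2.651 bits/symbol

Probabilities are the counts divided by 229.
Repeatedly combine the two least-probable nodes; the expected code length is the sum of the merged weights.
merge 11/229 + 19/229 → 30/229
merge 24/229 + 29/229 → 53/229
merge 30/229 + 36/229 → 66/229
merge 53/229 + 54/229 → 107/229
merge 56/229 + 66/229 → 122/229
merge 107/229 + 122/229 → 1
L = 30/229 + 53/229 + 66/229 + 107/229 + 122/229 + 1 = 607/229 ≈ 2.651 bits/symbol.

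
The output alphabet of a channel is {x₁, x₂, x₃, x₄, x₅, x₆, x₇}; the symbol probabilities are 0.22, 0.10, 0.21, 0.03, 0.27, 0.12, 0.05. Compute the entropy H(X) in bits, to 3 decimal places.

2.531 bits

H = −Σ pᵢ log₂ pᵢ.
−0.22·log₂(0.22) = 0.4806
−0.10·log₂(0.10) = 0.3322
−0.21·log₂(0.21) = 0.4728
−0.03·log₂(0.03) = 0.1518
−0.27·log₂(0.27) = 0.5100
−0.12·log₂(0.12) = 0.3671
−0.05·log₂(0.05) = 0.2161
Sum ≈ 2.5305 → 2.531 bits.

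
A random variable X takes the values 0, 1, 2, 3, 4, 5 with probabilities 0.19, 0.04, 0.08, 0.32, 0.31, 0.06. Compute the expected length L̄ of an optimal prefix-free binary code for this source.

2.28 bits/symbol

Repeatedly combine the two least-probable nodes; the expected code length is the sum of the merged weights.
merge 1/25 + 3/50 → 1/10
merge 2/25 + 1/10 → 9/50
merge 9/50 + 19/100 → 37/100
merge 31/100 + 8/25 → 63/100
merge 37/100 + 63/100 → 1
L = 1/10 + 9/50 + 37/100 + 63/100 + 1 = 57/25 = 2.28 bits/symbol.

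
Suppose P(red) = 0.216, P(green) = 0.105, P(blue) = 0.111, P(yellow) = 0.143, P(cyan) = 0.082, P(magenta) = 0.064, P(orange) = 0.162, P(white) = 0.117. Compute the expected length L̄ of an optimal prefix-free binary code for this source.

2.93 bits/symbol

Repeatedly combine the two least-probable nodes; the expected code length is the sum of the merged weights.
merge 8/125 + 41/500 → 73/500
merge 21/200 + 111/1000 → 27/125
merge 117/1000 + 143/1000 → 13/50
merge 73/500 + 81/500 → 77/250
merge 27/125 + 27/125 → 54/125
merge 13/50 + 77/250 → 71/125
merge 54/125 + 71/125 → 1
L = 73/500 + 27/125 + 13/50 + 77/250 + 54/125 + 71/125 + 1 = 293/100 = 2.93 bits/symbol.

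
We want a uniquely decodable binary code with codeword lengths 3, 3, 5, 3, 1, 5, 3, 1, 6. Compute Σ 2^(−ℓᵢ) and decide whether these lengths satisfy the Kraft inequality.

1.578125; no

With common denominator 2^6 = 64: Σ 2^(−ℓᵢ) = 8/64 + 8/64 + 2/64 + 8/64 + 32/64 + 2/64 + 8/64 + 32/64 + 1/64 = 101/64 = 1.578125.
Kraft's inequality requires Σ ≤ 1; here Σ = 1.578125 > 1, so no such prefix code exists.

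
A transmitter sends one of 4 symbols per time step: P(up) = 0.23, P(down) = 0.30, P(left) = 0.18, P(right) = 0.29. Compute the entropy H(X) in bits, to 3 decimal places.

H = −Σ pᵢ log₂ pᵢ.
−0.23·log₂(0.23) = 0.4877
−0.30·log₂(0.30) = 0.5211
−0.18·log₂(0.18) = 0.4453
−0.29·log₂(0.29) = 0.5179
Sum ≈ 1.9720 → 1.972 bits.

1.972 bits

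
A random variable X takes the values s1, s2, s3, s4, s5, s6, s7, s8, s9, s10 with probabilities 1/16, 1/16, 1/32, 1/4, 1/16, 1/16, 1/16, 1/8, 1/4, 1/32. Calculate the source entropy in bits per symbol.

Each probability is a power of 1/2, so log₂(1/p) is an integer.
H = Σ p·log₂(1/p) = 1/16·4 + 1/16·4 + 1/32·5 + 1/4·2 + 1/16·4 + 1/16·4 + 1/16·4 + 1/8·3 + 1/4·2 + 1/32·5 = 2.9375 bits.

2.9375 bits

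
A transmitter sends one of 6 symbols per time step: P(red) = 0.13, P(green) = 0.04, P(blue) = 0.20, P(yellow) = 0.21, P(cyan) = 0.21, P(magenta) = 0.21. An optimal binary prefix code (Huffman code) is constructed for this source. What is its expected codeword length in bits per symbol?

2.54 bits/symbol

Repeatedly combine the two least-probable nodes; the expected code length is the sum of the merged weights.
merge 1/25 + 13/100 → 17/100
merge 17/100 + 1/5 → 37/100
merge 21/100 + 21/100 → 21/50
merge 21/100 + 37/100 → 29/50
merge 21/50 + 29/50 → 1
L = 17/100 + 37/100 + 21/50 + 29/50 + 1 = 127/50 = 2.54 bits/symbol.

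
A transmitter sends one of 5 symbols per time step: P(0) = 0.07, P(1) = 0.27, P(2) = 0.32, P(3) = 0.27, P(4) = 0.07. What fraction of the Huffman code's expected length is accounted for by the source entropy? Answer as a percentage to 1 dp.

Entropy H = −Σ p log₂ p ≈ 2.0832 bits.
Huffman merges: 7/100+7/100→7/50; 7/50+27/100→41/100; 27/100+8/25→59/100; 41/100+59/100→1. L = 107/50 ≈ 2.1400.
Efficiency = H/L = 2.0832/2.1400 = 97.3%.

97.3%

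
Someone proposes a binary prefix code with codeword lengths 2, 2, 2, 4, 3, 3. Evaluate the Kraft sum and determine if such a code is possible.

With common denominator 2^4 = 16: Σ 2^(−ℓᵢ) = 4/16 + 4/16 + 4/16 + 1/16 + 2/16 + 2/16 = 17/16 = 1.0625.
Kraft's inequality requires Σ ≤ 1; here Σ = 1.0625 > 1, so no such prefix code exists.

1.0625; no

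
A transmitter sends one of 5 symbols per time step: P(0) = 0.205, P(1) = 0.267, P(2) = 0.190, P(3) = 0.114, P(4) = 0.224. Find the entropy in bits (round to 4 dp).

2.2732 bits

H = −Σ pᵢ log₂ pᵢ.
−0.205·log₂(0.205) = 0.4687
−0.267·log₂(0.267) = 0.5087
−0.190·log₂(0.190) = 0.4552
−0.114·log₂(0.114) = 0.3571
−0.224·log₂(0.224) = 0.4835
Sum ≈ 2.2732 → 2.2732 bits.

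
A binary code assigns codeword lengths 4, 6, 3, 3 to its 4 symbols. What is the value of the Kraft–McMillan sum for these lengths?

0.328125

With common denominator 2^6 = 64: Σ 2^(−ℓᵢ) = 4/64 + 1/64 + 8/64 + 8/64 = 21/64 = 0.328125.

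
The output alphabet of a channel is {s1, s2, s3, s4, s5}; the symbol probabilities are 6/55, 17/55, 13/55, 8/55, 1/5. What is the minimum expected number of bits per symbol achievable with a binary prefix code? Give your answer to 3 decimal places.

2.255 bits/symbol

Repeatedly combine the two least-probable nodes; the expected code length is the sum of the merged weights.
merge 6/55 + 8/55 → 14/55
merge 1/5 + 13/55 → 24/55
merge 14/55 + 17/55 → 31/55
merge 24/55 + 31/55 → 1
L = 14/55 + 24/55 + 31/55 + 1 = 124/55 ≈ 2.255 bits/symbol.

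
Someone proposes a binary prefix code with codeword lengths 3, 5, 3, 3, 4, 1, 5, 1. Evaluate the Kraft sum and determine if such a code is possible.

With common denominator 2^5 = 32: Σ 2^(−ℓᵢ) = 4/32 + 1/32 + 4/32 + 4/32 + 2/32 + 16/32 + 1/32 + 16/32 = 48/32 = 1.5.
Kraft's inequality requires Σ ≤ 1; here Σ = 1.5 > 1, so no such prefix code exists.

1.5; no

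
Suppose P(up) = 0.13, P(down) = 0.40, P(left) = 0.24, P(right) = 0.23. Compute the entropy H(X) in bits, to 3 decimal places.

H = −Σ pᵢ log₂ pᵢ.
−0.13·log₂(0.13) = 0.3826
−0.40·log₂(0.40) = 0.5288
−0.24·log₂(0.24) = 0.4941
−0.23·log₂(0.23) = 0.4877
Sum ≈ 1.8932 → 1.893 bits.

1.893 bits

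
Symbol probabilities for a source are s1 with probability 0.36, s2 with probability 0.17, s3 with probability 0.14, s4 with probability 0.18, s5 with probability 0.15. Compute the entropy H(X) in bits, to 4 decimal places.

H = −Σ pᵢ log₂ pᵢ.
−0.36·log₂(0.36) = 0.5306
−0.17·log₂(0.17) = 0.4346
−0.14·log₂(0.14) = 0.3971
−0.18·log₂(0.18) = 0.4453
−0.15·log₂(0.15) = 0.4105
Sum ≈ 2.2182 → 2.2182 bits.

2.2182 bits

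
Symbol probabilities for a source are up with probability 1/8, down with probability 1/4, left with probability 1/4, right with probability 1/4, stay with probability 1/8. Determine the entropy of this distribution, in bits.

2.25 bits

Each probability is a power of 1/2, so log₂(1/p) is an integer.
H = Σ p·log₂(1/p) = 1/8·3 + 1/4·2 + 1/4·2 + 1/4·2 + 1/8·3 = 2.25 bits.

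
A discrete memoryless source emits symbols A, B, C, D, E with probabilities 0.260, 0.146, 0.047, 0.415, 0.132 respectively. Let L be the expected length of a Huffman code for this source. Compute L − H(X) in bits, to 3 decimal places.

0.059 bits

Entropy H = −Σ p log₂ p ≈ 2.0301 bits.
Huffman merges: 47/1000+33/250→179/1000; 73/500+179/1000→13/40; 13/50+13/40→117/200; 83/200+117/200→1. L = 2089/1000 ≈ 2.0890.
L − H = 2.0890 − 2.0301 = 0.059 bits.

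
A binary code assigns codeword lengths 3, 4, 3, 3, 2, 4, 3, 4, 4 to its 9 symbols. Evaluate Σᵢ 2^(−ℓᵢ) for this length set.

1

With common denominator 2^4 = 16: Σ 2^(−ℓᵢ) = 2/16 + 1/16 + 2/16 + 2/16 + 4/16 + 1/16 + 2/16 + 1/16 + 1/16 = 16/16 = 1.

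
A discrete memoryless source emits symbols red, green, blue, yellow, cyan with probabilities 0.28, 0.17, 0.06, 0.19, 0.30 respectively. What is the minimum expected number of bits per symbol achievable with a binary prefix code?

2.23 bits/symbol

Repeatedly combine the two least-probable nodes; the expected code length is the sum of the merged weights.
merge 3/50 + 17/100 → 23/100
merge 19/100 + 23/100 → 21/50
merge 7/25 + 3/10 → 29/50
merge 21/50 + 29/50 → 1
L = 23/100 + 21/50 + 29/50 + 1 = 223/100 = 2.23 bits/symbol.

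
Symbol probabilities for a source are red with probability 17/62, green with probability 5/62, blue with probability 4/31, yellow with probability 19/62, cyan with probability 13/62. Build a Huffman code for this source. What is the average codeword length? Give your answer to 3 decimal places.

2.210 bits/symbol

Repeatedly combine the two least-probable nodes; the expected code length is the sum of the merged weights.
merge 5/62 + 4/31 → 13/62
merge 13/62 + 13/62 → 13/31
merge 17/62 + 19/62 → 18/31
merge 13/31 + 18/31 → 1
L = 13/62 + 13/31 + 18/31 + 1 = 137/62 ≈ 2.210 bits/symbol.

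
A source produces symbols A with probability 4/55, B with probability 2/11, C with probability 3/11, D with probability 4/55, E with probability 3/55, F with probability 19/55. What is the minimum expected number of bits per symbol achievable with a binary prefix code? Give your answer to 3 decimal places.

Repeatedly combine the two least-probable nodes; the expected code length is the sum of the merged weights.
merge 3/55 + 4/55 → 7/55
merge 4/55 + 7/55 → 1/5
merge 2/11 + 1/5 → 21/55
merge 3/11 + 19/55 → 34/55
merge 21/55 + 34/55 → 1
L = 7/55 + 1/5 + 21/55 + 34/55 + 1 = 128/55 ≈ 2.327 bits/symbol.

2.327 bits/symbol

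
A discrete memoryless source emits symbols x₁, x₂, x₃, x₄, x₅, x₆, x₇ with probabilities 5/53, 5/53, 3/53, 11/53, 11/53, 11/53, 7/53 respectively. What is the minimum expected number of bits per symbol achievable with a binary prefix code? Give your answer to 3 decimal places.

Repeatedly combine the two least-probable nodes; the expected code length is the sum of the merged weights.
merge 3/53 + 5/53 → 8/53
merge 5/53 + 7/53 → 12/53
merge 8/53 + 11/53 → 19/53
merge 11/53 + 11/53 → 22/53
merge 12/53 + 19/53 → 31/53
merge 22/53 + 31/53 → 1
L = 8/53 + 12/53 + 19/53 + 22/53 + 31/53 + 1 = 145/53 ≈ 2.736 bits/symbol.

2.736 bits/symbol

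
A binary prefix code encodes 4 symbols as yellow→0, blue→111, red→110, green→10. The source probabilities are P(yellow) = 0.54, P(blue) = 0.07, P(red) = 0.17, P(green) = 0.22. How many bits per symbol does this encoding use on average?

1.7 bits/symbol

L̄ = Σ pᵢ·ℓᵢ = 0.54·1 + 0.07·3 + 0.17·3 + 0.22·2 = 1.7 bits/symbol.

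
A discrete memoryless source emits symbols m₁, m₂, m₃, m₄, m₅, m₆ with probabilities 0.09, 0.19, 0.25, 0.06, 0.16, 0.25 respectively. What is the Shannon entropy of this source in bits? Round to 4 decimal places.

2.4344 bits

H = −Σ pᵢ log₂ pᵢ.
−0.09·log₂(0.09) = 0.3127
−0.19·log₂(0.19) = 0.4552
−0.25·log₂(0.25) = 0.5000
−0.06·log₂(0.06) = 0.2435
−0.16·log₂(0.16) = 0.4230
−0.25·log₂(0.25) = 0.5000
Sum ≈ 2.4344 → 2.4344 bits.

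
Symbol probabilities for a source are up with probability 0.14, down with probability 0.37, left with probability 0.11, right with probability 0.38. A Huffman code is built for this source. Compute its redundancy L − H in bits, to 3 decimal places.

Entropy H = −Σ p log₂ p ≈ 1.8086 bits.
Huffman merges: 11/100+7/50→1/4; 1/4+37/100→31/50; 19/50+31/50→1. L = 187/100 ≈ 1.8700.
L − H = 1.8700 − 1.8086 = 0.061 bits.

0.061 bits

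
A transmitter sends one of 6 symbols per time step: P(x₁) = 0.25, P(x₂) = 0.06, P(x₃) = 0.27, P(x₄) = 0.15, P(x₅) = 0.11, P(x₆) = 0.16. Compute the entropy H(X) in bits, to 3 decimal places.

H = −Σ pᵢ log₂ pᵢ.
−0.25·log₂(0.25) = 0.5000
−0.06·log₂(0.06) = 0.2435
−0.27·log₂(0.27) = 0.5100
−0.15·log₂(0.15) = 0.4105
−0.11·log₂(0.11) = 0.3503
−0.16·log₂(0.16) = 0.4230
Sum ≈ 2.4374 → 2.437 bits.

2.437 bits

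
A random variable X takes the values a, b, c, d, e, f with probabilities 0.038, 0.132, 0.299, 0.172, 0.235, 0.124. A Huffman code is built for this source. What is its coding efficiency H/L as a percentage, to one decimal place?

97.2%

Entropy H = −Σ p log₂ p ≈ 2.3869 bits.
Huffman merges: 19/500+31/250→81/500; 33/250+81/500→147/500; 43/250+47/200→407/1000; 147/500+299/1000→593/1000; 407/1000+593/1000→1. L = 307/125 ≈ 2.4560.
Efficiency = H/L = 2.3869/2.4560 = 97.2%.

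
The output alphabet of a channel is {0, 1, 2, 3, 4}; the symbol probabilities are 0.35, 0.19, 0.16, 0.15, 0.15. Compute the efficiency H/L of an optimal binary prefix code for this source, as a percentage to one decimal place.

96.9%

Entropy H = −Σ p log₂ p ≈ 2.2294 bits.
Huffman merges: 3/20+3/20→3/10; 4/25+19/100→7/20; 3/10+7/20→13/20; 7/20+13/20→1. L = 23/10 ≈ 2.3000.
Efficiency = H/L = 2.2294/2.3000 = 96.9%.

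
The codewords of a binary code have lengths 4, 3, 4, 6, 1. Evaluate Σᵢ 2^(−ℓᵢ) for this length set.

0.765625

With common denominator 2^6 = 64: Σ 2^(−ℓᵢ) = 4/64 + 8/64 + 4/64 + 1/64 + 32/64 = 49/64 = 0.765625.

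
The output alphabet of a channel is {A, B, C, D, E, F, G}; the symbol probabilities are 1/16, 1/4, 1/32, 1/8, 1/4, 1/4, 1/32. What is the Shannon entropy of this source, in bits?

2.4375 bits

Each probability is a power of 1/2, so log₂(1/p) is an integer.
H = Σ p·log₂(1/p) = 1/16·4 + 1/4·2 + 1/32·5 + 1/8·3 + 1/4·2 + 1/4·2 + 1/32·5 = 2.4375 bits.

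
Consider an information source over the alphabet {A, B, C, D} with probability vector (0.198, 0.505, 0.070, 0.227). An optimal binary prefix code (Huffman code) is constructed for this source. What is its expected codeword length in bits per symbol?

1.763 bits/symbol

Repeatedly combine the two least-probable nodes; the expected code length is the sum of the merged weights.
merge 7/100 + 99/500 → 67/250
merge 227/1000 + 67/250 → 99/200
merge 99/200 + 101/200 → 1
L = 67/250 + 99/200 + 1 = 1763/1000 = 1.763 bits/symbol.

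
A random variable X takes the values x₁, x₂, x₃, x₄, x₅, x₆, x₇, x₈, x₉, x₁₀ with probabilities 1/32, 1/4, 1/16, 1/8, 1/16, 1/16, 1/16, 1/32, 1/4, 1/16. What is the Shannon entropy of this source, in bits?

Each probability is a power of 1/2, so log₂(1/p) is an integer.
H = Σ p·log₂(1/p) = 1/32·5 + 1/4·2 + 1/16·4 + 1/8·3 + 1/16·4 + 1/16·4 + 1/16·4 + 1/32·5 + 1/4·2 + 1/16·4 = 2.9375 bits.

2.9375 bits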